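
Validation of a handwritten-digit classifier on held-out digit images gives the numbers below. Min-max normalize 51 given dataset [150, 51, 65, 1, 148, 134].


min=1, max=150
(51-1)/(150-1) = 50/149 = 0.3356

0.3356


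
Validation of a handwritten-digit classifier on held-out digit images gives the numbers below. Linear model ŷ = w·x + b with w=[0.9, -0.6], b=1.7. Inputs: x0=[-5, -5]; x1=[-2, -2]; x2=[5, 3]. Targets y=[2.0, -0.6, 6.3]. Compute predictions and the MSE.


ŷ0 = (0.9)·(-5) + (-0.6)·(-5) + 1.7 = 0.2
ŷ1 = (0.9)·(-2) + (-0.6)·(-2) + 1.7 = 1.1
ŷ2 = (0.9)·(5) + (-0.6)·(3) + 1.7 = 4.4
errors² = [3.24, 2.89, 3.61]
MSE = 9.7400/3 = 3.2467

3.2467


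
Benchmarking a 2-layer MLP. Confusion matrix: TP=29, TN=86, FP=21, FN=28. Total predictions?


Total = TP + TN + FP + FN
= 29 + 86 + 21 + 28
= 164
(Predicted positive: 50, predicted negative: 114)

164


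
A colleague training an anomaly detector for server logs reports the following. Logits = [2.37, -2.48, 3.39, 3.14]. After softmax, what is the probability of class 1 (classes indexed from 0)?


Exponentials: e^2.37=10.6974, e^-2.48=0.0837, e^3.39=29.666, e^3.14=23.1039
Sum = 63.551
Softmax = [0.1683, 0.0013, 0.4668, 0.3635]
p[1] = 0.0837/63.551 = 0.0013

0.0013


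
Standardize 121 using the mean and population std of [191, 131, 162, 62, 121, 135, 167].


μ = 138.4286, σ = 38.448
z = (121 - 138.4286)/38.448 = -0.4533

-0.4533


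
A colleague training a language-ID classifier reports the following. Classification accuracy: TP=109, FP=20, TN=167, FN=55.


Accuracy = (TP+TN)/(TP+TN+FP+FN)
= (109+167)/(351)
= 276/351 = 78.63%

78.63%


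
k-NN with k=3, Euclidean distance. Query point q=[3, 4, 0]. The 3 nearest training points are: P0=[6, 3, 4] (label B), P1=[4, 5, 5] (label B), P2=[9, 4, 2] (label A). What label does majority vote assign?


d(q,P0) = 5.099  (label B)
d(q,P1) = 5.1962  (label B)
d(q,P2) = 6.3246  (label A)
Votes: A=1, B=2
Majority → B

B


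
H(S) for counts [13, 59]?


Probabilities: [13/72, 59/72] ≈ [0.1806, 0.8194]
H = -((13/72)·log₂(13/72) + (59/72)·log₂(59/72))
  = 0.6813 bits

0.6813 bits


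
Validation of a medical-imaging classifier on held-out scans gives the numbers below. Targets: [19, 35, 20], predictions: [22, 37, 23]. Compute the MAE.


Absolute errors: |19-22|=3, |35-37|=2, |20-23|=3
Sum = 8
MAE = 8/3 = 8/3

8/3


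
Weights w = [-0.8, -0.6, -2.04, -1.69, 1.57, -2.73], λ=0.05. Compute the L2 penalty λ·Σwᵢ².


‖w‖₂² = (-0.8)² + (-0.6)² + (-2.04)² + (-1.69)² + (1.57)² + (-2.73)²
     = 0.64 + 0.36 + 4.1616 + 2.8561 + 2.4649 + 7.4529
     = 17.9355
λ·‖w‖₂² = 0.05·17.9355 = 0.896775

0.896775


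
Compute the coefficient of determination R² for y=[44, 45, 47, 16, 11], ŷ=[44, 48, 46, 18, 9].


ȳ = 32.6
SS_res = Σ(y-ŷ)² = 18
SS_tot = Σ(y-ȳ)² = 1233.2
R² = 1 - SS_res/SS_tot = 1 - 0.0146 = 0.9854

0.9854


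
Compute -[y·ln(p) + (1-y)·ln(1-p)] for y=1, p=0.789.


BCE = -[y·ln(p) + (1-y)·ln(1-p)]
= -1·ln(0.789) - 0
= -ln(0.789) = 0.237

0.237


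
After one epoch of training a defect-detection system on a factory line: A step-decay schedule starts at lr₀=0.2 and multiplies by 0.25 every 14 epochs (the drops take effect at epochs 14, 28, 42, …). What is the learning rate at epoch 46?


n_drops = ⌊46/14⌋ = 3
lr = 0.2·0.25^3 = 0.2·0.015625 = 0.003125

0.003125


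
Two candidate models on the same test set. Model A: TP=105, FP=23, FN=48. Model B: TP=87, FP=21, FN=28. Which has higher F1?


Model A: P=105/128=0.8203, R=105/153=0.6863, F1=2PR/(P+R)=2TP/(2TP+FP+FN)=210/281=0.7473
Model B: P=87/108=0.8056, R=87/115=0.7565, F1=2PR/(P+R)=2TP/(2TP+FP+FN)=174/223=0.7803
0.7473 < 0.7803 → Model B

Model B


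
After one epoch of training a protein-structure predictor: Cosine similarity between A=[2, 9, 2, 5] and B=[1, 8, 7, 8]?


A·B = 2·1 + 9·8 + 2·7 + 5·8 = 128
‖A‖ = √114 = 10.6771, ‖B‖ = √178 = 13.3417
cos = 128/(√114·√178) = 128/√20292 = 0.8986

0.8986


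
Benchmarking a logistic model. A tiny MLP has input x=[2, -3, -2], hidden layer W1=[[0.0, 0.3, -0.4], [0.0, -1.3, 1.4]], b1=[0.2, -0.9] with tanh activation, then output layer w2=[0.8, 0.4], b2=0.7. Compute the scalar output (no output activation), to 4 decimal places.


z1[0] = (0.0)·(2) + (0.3)·(-3) + (-0.4)·(-2) + 0.2 = 0.1
z1[1] = (0.0)·(2) + (-1.3)·(-3) + (1.4)·(-2) - 0.9 = 0.2
h = tanh(z1) = [0.0997, 0.1974]
output = (0.8)·(0.0997) + (0.4)·(0.1974) + 0.7 = 0.8587

0.8587


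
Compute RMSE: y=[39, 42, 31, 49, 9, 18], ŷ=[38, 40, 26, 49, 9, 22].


MSE = 46/6 = 7.6667
RMSE = √(46/6) = 2.7689

2.7689


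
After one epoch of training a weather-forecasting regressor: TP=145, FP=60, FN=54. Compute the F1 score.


Precision = 145/205 = 0.7073
Recall = 145/199 = 0.7286
F1 = 2·P·R/(P+R) = 2·TP/(2·TP+FP+FN) = 290/(290+60+54) = 290/404 = 0.7178

0.7178


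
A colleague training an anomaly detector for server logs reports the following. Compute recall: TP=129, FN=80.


Recall = TP/(TP+FN)
= 129/(129+80)
= 129/209 = 61.72%

61.72%


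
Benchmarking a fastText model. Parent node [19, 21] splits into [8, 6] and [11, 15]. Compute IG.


Parent = [19, 21], H_parent = 0.9982
H_left = 0.9852 (n=14), H_right = 0.9829 (n=26)
H_children = (14/40)·0.9852 + (26/40)·0.9829 = 0.9837
IG = 0.9982 - 0.9837 = 0.0145

0.0145


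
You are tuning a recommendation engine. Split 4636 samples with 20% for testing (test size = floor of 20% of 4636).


Test = ⌊4636·20/100⌋ = 927
Train = 4636 - 927 = 3709

Train: 3709, Test: 927


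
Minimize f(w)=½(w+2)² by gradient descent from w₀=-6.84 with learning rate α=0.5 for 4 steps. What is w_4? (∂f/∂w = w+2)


step 1: grad = -6.84+2 = -4.84; w = -6.84 - 0.5·(-4.84) = -4.42
step 2: grad = -4.42+2 = -2.42; w = -4.42 - 0.5·(-2.42) = -3.21
step 3: grad = -3.21+2 = -1.21; w = -3.21 - 0.5·(-1.21) = -2.605
step 4: grad = -2.605+2 = -0.605; w = -2.605 - 0.5·(-0.605) = -2.3025

-2.3025


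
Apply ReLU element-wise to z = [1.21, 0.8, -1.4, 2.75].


ReLU(1.21) = max(0, 1.21) = 1.21
ReLU(0.8) = max(0, 0.8) = 0.8
ReLU(-1.4) = max(0, -1.4) = 0.0
ReLU(2.75) = max(0, 2.75) = 2.75
result = [1.21, 0.8, 0.0, 2.75]

[1.21, 0.8, 0.0, 2.75]


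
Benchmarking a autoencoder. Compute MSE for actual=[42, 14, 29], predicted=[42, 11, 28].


Squared errors: (42-42)²=0, (14-11)²=9, (29-28)²=1
Sum = 10
MSE = 10/3 = 10/3

10/3


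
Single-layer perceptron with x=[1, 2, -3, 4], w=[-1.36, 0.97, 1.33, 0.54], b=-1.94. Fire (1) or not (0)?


z = (1)·(-1.36) + (2)·(0.97) + (-3)·(1.33) + (4)·(0.54) - 1.94
  = -3.19
step(z) = 0 (z<0)

0


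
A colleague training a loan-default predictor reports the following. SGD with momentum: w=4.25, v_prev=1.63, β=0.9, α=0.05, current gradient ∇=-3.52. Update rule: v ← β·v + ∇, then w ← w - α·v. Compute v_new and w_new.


v_new = 0.9·1.63 - 3.52 = 1.467 - 3.52 = -2.053
w_new = 4.25 - 0.05·-2.053 = 4.25 + 0.10265 = 4.35265

v_new=-2.053, w_new=4.35265


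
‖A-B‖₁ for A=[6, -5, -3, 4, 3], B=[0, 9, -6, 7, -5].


d = |6-0| + |-5-9| + |-3+ 6| + |4-7| + |3+ 5|
  = 6 + 14 + 3 + 3 + 8
  = 34

34


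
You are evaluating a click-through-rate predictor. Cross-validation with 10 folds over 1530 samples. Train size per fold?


Fold size = 1530/10 = 153
Training per fold = 1530 - 153 = 1377

1377


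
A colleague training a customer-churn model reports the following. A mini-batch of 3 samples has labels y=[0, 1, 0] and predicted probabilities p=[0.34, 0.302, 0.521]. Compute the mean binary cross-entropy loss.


L[0] = -ln(1-0.34) = -ln(0.66) = 0.4155
L[1] = -ln(0.302) = 1.1973
L[2] = -ln(1-0.521) = -ln(0.479) = 0.7361
mean = (0.4155 + 1.1973 + 0.7361)/3 = 0.783

0.783


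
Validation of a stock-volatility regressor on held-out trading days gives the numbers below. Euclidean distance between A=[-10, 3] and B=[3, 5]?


d = √((-10-3)² + (3-5)²)
  = √(169 + 4)
  = √173 = 13.1529

13.1529


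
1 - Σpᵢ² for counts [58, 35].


Probabilities: [58/93, 35/93] ≈ [0.6237, 0.3763]
Σpᵢ² = (3364 + 1225)/93² = 4589/8649
Gini = 1 - Σpᵢ² = 1 - 4589/8649 = 0.4694

0.4694


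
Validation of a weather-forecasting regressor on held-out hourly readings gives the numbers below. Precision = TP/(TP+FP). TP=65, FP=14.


Precision = TP/(TP+FP)
= 65/(65+14)
= 65/79 = 82.28%

82.28%


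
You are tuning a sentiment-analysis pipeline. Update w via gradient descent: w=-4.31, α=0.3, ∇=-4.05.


w_new = w - α·∇
= -4.31 - 0.3·-4.05
= -4.31 + 1.215
= -3.095

-3.095


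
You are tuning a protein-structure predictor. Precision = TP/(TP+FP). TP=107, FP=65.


Precision = TP/(TP+FP)
= 107/(107+65)
= 107/172 = 62.21%

62.21%


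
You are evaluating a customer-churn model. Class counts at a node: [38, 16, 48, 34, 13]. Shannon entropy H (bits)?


Probabilities: [38/149, 16/149, 48/149, 34/149, 13/149] ≈ [0.255, 0.1074, 0.3221, 0.2282, 0.0872]
H = -((38/149)·log₂(38/149) + (16/149)·log₂(16/149) + (48/149)·log₂(48/149) + (34/149)·log₂(34/149) + (13/149)·log₂(13/149))
  = 2.1683 bits

2.1683 bits


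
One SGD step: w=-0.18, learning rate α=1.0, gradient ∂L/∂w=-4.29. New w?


w_new = w - α·∇
= -0.18 - 1.0·-4.29
= -0.18 + 4.29
= 4.11

4.11


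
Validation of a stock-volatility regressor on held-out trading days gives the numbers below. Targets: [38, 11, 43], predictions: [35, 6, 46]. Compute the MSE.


Squared errors: (38-35)²=9, (11-6)²=25, (43-46)²=9
Sum = 43
MSE = 43/3 = 43/3

43/3


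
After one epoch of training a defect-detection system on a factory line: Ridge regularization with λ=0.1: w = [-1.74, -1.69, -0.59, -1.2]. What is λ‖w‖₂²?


‖w‖₂² = (-1.74)² + (-1.69)² + (-0.59)² + (-1.2)²
     = 3.0276 + 2.8561 + 0.3481 + 1.44
     = 7.6718
λ·‖w‖₂² = 0.1·7.6718 = 0.76718

0.76718


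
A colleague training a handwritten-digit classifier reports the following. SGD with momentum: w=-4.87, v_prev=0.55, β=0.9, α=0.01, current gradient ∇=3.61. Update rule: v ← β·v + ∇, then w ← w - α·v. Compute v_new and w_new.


v_new = 0.9·0.55 + 3.61 = 0.495 + 3.61 = 4.105
w_new = -4.87 - 0.01·4.105 = -4.87 - 0.04105 = -4.91105

v_new=4.105, w_new=-4.91105


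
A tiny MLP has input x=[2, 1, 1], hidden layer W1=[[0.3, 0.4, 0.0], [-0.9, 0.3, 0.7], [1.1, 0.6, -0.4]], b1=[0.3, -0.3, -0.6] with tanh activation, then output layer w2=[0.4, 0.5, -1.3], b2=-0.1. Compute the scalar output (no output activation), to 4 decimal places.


z1[0] = (0.3)·(2) + (0.4)·(1) + (0.0)·(1) + 0.3 = 1.3
z1[1] = (-0.9)·(2) + (0.3)·(1) + (0.7)·(1) - 0.3 = -1.1
z1[2] = (1.1)·(2) + (0.6)·(1) + (-0.4)·(1) - 0.6 = 1.8
h = tanh(z1) = [0.8617, -0.8005, 0.9468]
output = (0.4)·(0.8617) + (0.5)·(-0.8005) + (-1.3)·(0.9468) - 0.1 = -1.3864

-1.3864


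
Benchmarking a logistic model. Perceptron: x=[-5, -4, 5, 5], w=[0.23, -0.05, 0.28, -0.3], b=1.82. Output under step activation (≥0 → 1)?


z = (-5)·(0.23) + (-4)·(-0.05) + (5)·(0.28) + (5)·(-0.3) + 1.82
  = 0.77
step(z) = 1 (z≥0)

1


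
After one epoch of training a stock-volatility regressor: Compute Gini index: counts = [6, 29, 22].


Probabilities: [6/57, 29/57, 22/57] ≈ [0.1053, 0.5088, 0.386]
Σpᵢ² = (36 + 841 + 484)/57² = 1361/3249
Gini = 1 - Σpᵢ² = 1 - 1361/3249 = 0.5811

0.5811


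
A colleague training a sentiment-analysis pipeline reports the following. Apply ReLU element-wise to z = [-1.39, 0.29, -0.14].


ReLU(-1.39) = max(0, -1.39) = 0.0
ReLU(0.29) = max(0, 0.29) = 0.29
ReLU(-0.14) = max(0, -0.14) = 0.0
result = [0.0, 0.29, 0.0]

[0.0, 0.29, 0.0]


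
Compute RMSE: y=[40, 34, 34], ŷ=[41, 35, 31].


MSE = 11/3 = 3.6667
RMSE = √(11/3) = 1.9149

1.9149


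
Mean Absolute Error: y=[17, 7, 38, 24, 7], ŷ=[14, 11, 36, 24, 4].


Absolute errors: |17-14|=3, |7-11|=4, |38-36|=2, |24-24|=0, |7-4|=3
Sum = 12
MAE = 12/5 = 12/5

12/5


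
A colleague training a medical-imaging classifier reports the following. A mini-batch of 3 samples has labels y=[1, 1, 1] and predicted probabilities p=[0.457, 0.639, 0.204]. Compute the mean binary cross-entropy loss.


L[0] = -ln(0.457) = 0.7831
L[1] = -ln(0.639) = 0.4479
L[2] = -ln(0.204) = 1.5896
mean = (0.7831 + 0.4479 + 1.5896)/3 = 0.9402

0.9402


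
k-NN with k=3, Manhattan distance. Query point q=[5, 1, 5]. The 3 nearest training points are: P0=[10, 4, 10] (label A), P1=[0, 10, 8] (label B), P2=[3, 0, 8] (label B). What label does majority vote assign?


d(q,P0) = 13  (label A)
d(q,P1) = 17  (label B)
d(q,P2) = 6  (label B)
Votes: A=1, B=2
Majority → B

B


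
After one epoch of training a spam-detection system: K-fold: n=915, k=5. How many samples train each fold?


Fold size = 915/5 = 183
Training per fold = 915 - 183 = 732

732


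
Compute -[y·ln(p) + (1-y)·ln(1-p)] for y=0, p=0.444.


BCE = -[y·ln(p) + (1-y)·ln(1-p)]
= -0 - 1·ln(1-0.444)
= -ln(0.556) = 0.587

0.587


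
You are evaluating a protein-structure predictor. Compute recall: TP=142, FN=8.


Recall = TP/(TP+FN)
= 142/(142+8)
= 142/150 = 94.67%

94.67%


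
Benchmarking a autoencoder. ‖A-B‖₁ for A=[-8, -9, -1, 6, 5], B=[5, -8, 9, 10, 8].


d = |-8-5| + |-9+ 8| + |-1-9| + |6-10| + |5-8|
  = 13 + 1 + 10 + 4 + 3
  = 31

31


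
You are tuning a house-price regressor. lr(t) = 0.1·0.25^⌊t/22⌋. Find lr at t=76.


n_drops = ⌊76/22⌋ = 3
lr = 0.1·0.25^3 = 0.1·0.015625 = 0.0015625

0.0015625


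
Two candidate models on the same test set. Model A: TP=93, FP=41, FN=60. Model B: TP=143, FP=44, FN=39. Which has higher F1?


Model A: P=93/134=0.694, R=93/153=0.6078, F1=2PR/(P+R)=2TP/(2TP+FP+FN)=186/287=0.6481
Model B: P=143/187=0.7647, R=143/182=0.7857, F1=2PR/(P+R)=2TP/(2TP+FP+FN)=286/369=0.7751
0.6481 < 0.7751 → Model B

Model B


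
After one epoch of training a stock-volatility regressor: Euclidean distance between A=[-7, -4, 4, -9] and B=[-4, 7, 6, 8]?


d = √((-7+ 4)² + (-4-7)² + (4-6)² + (-9-8)²)
  = √(9 + 121 + 4 + 289)
  = √423 = 20.567

20.567


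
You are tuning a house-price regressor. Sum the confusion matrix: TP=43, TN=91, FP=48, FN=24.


Total = TP + TN + FP + FN
= 43 + 91 + 48 + 24
= 206
(Predicted positive: 91, predicted negative: 115)

206


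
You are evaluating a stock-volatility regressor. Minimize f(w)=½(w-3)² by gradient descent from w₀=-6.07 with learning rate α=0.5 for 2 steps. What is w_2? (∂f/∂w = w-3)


step 1: grad = -6.07-3 = -9.07; w = -6.07 - 0.5·(-9.07) = -1.535
step 2: grad = -1.535-3 = -4.535; w = -1.535 - 0.5·(-4.535) = 0.7325

0.7325


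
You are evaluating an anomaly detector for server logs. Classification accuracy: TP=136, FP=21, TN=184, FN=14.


Accuracy = (TP+TN)/(TP+TN+FP+FN)
= (136+184)/(355)
= 320/355 = 90.14%

90.14%


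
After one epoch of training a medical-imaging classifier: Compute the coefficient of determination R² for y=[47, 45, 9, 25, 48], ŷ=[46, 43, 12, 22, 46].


ȳ = 34.8
SS_res = Σ(y-ŷ)² = 27
SS_tot = Σ(y-ȳ)² = 1188.8
R² = 1 - SS_res/SS_tot = 1 - 0.0227 = 0.9773

0.9773


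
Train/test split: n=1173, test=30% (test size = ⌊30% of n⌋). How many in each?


Test = ⌊1173·30/100⌋ = 351
Train = 1173 - 351 = 822

Train: 822, Test: 351


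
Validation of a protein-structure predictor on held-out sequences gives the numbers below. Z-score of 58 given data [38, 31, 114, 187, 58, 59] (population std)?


μ = 81.1667, σ = 54.2937
z = (58 - 81.1667)/54.2937 = -0.4267

-0.4267


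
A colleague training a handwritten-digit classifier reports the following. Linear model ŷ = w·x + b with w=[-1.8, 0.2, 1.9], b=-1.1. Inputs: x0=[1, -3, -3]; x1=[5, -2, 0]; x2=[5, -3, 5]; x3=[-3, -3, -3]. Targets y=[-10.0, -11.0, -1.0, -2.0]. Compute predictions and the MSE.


ŷ0 = (-1.8)·(1) + (0.2)·(-3) + (1.9)·(-3) - 1.1 = -9.2
ŷ1 = (-1.8)·(5) + (0.2)·(-2) + (1.9)·(0) - 1.1 = -10.5
ŷ2 = (-1.8)·(5) + (0.2)·(-3) + (1.9)·(5) - 1.1 = -1.2
ŷ3 = (-1.8)·(-3) + (0.2)·(-3) + (1.9)·(-3) - 1.1 = -2.0
errors² = [0.64, 0.25, 0.04, 0.0]
MSE = 0.9300/4 = 0.2325

0.2325


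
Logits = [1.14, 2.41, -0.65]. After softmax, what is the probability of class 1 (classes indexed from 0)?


Exponentials: e^1.14=3.1268, e^2.41=11.134, e^-0.65=0.522
Sum = 14.7828
Softmax = [0.2115, 0.7532, 0.0353]
p[1] = 11.134/14.7828 = 0.7532

0.7532


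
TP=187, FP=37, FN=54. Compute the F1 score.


Precision = 187/224 = 0.8348
Recall = 187/241 = 0.7759
F1 = 2·P·R/(P+R) = 2·TP/(2·TP+FP+FN) = 374/(374+37+54) = 374/465 = 0.8043

0.8043


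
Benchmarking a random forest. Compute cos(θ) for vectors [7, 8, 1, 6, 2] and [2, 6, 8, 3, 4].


A·B = 7·2 + 8·6 + 1·8 + 6·3 + 2·4 = 96
‖A‖ = √154 = 12.4097, ‖B‖ = √129 = 11.3578
cos = 96/(√154·√129) = 96/√19866 = 0.6811

0.6811


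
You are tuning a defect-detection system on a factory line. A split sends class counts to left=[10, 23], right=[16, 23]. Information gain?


Parent = [26, 46], H_parent = 0.9436
H_left = 0.885 (n=33), H_right = 0.9766 (n=39)
H_children = (33/72)·0.885 + (39/72)·0.9766 = 0.9346
IG = 0.9436 - 0.9346 = 0.009

0.009


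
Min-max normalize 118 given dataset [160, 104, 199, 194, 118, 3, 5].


min=3, max=199
(118-3)/(199-3) = 115/196 = 0.5867

0.5867


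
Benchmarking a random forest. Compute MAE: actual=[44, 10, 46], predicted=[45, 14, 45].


Absolute errors: |44-45|=1, |10-14|=4, |46-45|=1
Sum = 6
MAE = 6/3 = 2

2


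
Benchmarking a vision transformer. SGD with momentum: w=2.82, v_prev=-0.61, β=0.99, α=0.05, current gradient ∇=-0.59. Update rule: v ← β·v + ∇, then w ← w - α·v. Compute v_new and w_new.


v_new = 0.99·-0.61 - 0.59 = -0.6039 - 0.59 = -1.1939
w_new = 2.82 - 0.05·-1.1939 = 2.82 + 0.059695 = 2.879695

v_new=-1.1939, w_new=2.879695


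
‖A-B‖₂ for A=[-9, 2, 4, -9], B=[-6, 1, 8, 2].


d = √((-9+ 6)² + (2-1)² + (4-8)² + (-9-2)²)
  = √(9 + 1 + 16 + 121)
  = √147 = 12.1244

12.1244


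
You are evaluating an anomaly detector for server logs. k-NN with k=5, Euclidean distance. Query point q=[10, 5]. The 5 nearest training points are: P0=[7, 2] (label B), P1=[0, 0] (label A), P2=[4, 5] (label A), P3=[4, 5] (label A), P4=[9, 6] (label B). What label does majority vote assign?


d(q,P0) = 4.2426  (label B)
d(q,P1) = 11.1803  (label A)
d(q,P2) = 6.0  (label A)
d(q,P3) = 6.0  (label A)
d(q,P4) = 1.4142  (label B)
Votes: A=3, B=2
Majority → A

A


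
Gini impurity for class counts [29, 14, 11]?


Probabilities: [29/54, 14/54, 11/54] ≈ [0.537, 0.2593, 0.2037]
Σpᵢ² = (841 + 196 + 121)/54² = 1158/2916
Gini = 1 - Σpᵢ² = 1 - 1158/2916 = 0.6029

0.6029


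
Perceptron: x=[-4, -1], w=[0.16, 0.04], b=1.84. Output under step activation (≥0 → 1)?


z = (-4)·(0.16) + (-1)·(0.04) + 1.84
  = 1.16
step(z) = 1 (z≥0)

1


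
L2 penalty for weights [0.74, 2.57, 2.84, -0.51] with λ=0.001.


‖w‖₂² = (0.74)² + (2.57)² + (2.84)² + (-0.51)²
     = 0.5476 + 6.6049 + 8.0656 + 0.2601
     = 15.4782
λ·‖w‖₂² = 0.001·15.4782 = 0.015478

0.015478


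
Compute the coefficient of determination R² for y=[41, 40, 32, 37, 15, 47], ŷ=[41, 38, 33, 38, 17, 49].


ȳ = 35.3333
SS_res = Σ(y-ŷ)² = 14
SS_tot = Σ(y-ȳ)² = 617.33
R² = 1 - SS_res/SS_tot = 1 - 0.0227 = 0.9773

0.9773


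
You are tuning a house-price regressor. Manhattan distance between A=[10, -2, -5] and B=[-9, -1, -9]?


d = |10+ 9| + |-2+ 1| + |-5+ 9|
  = 19 + 1 + 4
  = 24

24


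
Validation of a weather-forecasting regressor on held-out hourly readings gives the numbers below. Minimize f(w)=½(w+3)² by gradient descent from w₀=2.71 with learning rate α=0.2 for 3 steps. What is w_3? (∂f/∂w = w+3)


step 1: grad = 2.71+3 = 5.71; w = 2.71 - 0.2·(5.71) = 1.568
step 2: grad = 1.568+3 = 4.568; w = 1.568 - 0.2·(4.568) = 0.6544
step 3: grad = 0.6544+3 = 3.6544; w = 0.6544 - 0.2·(3.6544) = -0.07648

-0.07648


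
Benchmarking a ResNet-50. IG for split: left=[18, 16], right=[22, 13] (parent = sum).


Parent = [40, 29], H_parent = 0.9816
H_left = 0.9975 (n=34), H_right = 0.9518 (n=35)
H_children = (34/69)·0.9975 + (35/69)·0.9518 = 0.9743
IG = 0.9816 - 0.9743 = 0.0073

0.0073


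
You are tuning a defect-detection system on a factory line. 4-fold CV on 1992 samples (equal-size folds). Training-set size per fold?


Fold size = 1992/4 = 498
Training per fold = 1992 - 498 = 1494

1494


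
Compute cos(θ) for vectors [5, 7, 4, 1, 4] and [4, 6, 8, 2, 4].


A·B = 5·4 + 7·6 + 4·8 + 1·2 + 4·4 = 112
‖A‖ = √107 = 10.3441, ‖B‖ = √136 = 11.6619
cos = 112/(√107·√136) = 112/√14552 = 0.9284

0.9284


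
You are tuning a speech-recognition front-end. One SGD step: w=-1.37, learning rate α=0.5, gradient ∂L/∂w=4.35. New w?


w_new = w - α·∇
= -1.37 - 0.5·4.35
= -1.37 - 2.175
= -3.545

-3.545


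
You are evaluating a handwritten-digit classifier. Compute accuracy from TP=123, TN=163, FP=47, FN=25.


Accuracy = (TP+TN)/(TP+TN+FP+FN)
= (123+163)/(358)
= 286/358 = 79.89%

79.89%


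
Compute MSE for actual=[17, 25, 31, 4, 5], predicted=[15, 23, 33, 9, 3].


Squared errors: (17-15)²=4, (25-23)²=4, (31-33)²=4, (4-9)²=25, (5-3)²=4
Sum = 41
MSE = 41/5 = 41/5

41/5


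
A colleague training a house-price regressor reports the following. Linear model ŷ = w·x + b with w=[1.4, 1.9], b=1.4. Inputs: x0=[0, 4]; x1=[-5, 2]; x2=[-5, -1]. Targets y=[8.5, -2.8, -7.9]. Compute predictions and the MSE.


ŷ0 = (1.4)·(0) + (1.9)·(4) + 1.4 = 9.0
ŷ1 = (1.4)·(-5) + (1.9)·(2) + 1.4 = -1.8
ŷ2 = (1.4)·(-5) + (1.9)·(-1) + 1.4 = -7.5
errors² = [0.25, 1.0, 0.16]
MSE = 1.4100/3 = 0.47

0.47


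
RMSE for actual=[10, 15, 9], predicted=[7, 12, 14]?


MSE = 43/3 = 14.3333
RMSE = √(43/3) = 3.7859

3.7859


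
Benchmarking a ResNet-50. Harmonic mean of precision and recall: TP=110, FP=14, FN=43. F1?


Precision = 110/124 = 0.8871
Recall = 110/153 = 0.719
F1 = 2·P·R/(P+R) = 2·TP/(2·TP+FP+FN) = 220/(220+14+43) = 220/277 = 0.7942

0.7942


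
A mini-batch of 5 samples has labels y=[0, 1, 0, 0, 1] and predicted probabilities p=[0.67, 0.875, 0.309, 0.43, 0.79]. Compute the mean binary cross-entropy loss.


L[0] = -ln(1-0.67) = -ln(0.33) = 1.1087
L[1] = -ln(0.875) = 0.1335
L[2] = -ln(1-0.309) = -ln(0.691) = 0.3696
L[3] = -ln(1-0.43) = -ln(0.57) = 0.5621
L[4] = -ln(0.79) = 0.2357
mean = (1.1087 + 0.1335 + 0.3696 + 0.5621 + 0.2357)/5 = 0.4819

0.4819


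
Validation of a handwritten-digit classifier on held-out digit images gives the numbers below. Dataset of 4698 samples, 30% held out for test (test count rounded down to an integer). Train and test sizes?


Test = ⌊4698·30/100⌋ = 1409
Train = 4698 - 1409 = 3289

Train: 3289, Test: 1409


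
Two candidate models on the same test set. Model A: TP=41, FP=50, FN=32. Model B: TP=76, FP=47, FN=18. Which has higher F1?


Model A: P=41/91=0.4505, R=41/73=0.5616, F1=2PR/(P+R)=2TP/(2TP+FP+FN)=82/164=0.5
Model B: P=76/123=0.6179, R=76/94=0.8085, F1=2PR/(P+R)=2TP/(2TP+FP+FN)=152/217=0.7005
0.5 < 0.7005 → Model B

Model B


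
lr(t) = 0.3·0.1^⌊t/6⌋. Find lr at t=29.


n_drops = ⌊29/6⌋ = 4
lr = 0.3·0.1^4 = 0.3·0.0001 = 0.00003

0.00003


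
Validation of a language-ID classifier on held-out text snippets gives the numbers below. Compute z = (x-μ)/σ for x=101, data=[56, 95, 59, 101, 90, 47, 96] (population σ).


μ = 77.7143, σ = 21.0151
z = (101 - 77.7143)/21.0151 = 1.108

1.108


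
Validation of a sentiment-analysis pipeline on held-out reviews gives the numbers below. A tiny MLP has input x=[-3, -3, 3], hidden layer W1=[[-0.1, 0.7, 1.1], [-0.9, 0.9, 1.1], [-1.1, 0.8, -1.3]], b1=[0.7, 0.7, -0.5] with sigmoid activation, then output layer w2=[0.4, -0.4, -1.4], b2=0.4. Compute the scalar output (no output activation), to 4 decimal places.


z1[0] = (-0.1)·(-3) + (0.7)·(-3) + (1.1)·(3) + 0.7 = 2.2
z1[1] = (-0.9)·(-3) + (0.9)·(-3) + (1.1)·(3) + 0.7 = 4.0
z1[2] = (-1.1)·(-3) + (0.8)·(-3) + (-1.3)·(3) - 0.5 = -3.5
h = sigmoid(z1) = [0.9002, 0.982, 0.0293]
output = (0.4)·(0.9002) + (-0.4)·(0.982) + (-1.4)·(0.0293) + 0.4 = 0.3263

0.3263


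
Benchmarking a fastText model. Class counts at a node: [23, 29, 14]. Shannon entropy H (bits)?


Probabilities: [23/66, 29/66, 14/66] ≈ [0.3485, 0.4394, 0.2121]
H = -((23/66)·log₂(23/66) + (29/66)·log₂(29/66) + (14/66)·log₂(14/66))
  = 1.5258 bits

1.5258 bits


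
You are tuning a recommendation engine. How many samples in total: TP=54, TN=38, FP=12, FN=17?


Total = TP + TN + FP + FN
= 54 + 38 + 12 + 17
= 121
(Predicted positive: 66, predicted negative: 55)

121


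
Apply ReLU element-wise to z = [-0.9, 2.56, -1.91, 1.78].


ReLU(-0.9) = max(0, -0.9) = 0.0
ReLU(2.56) = max(0, 2.56) = 2.56
ReLU(-1.91) = max(0, -1.91) = 0.0
ReLU(1.78) = max(0, 1.78) = 1.78
result = [0.0, 2.56, 0.0, 1.78]

[0.0, 2.56, 0.0, 1.78]


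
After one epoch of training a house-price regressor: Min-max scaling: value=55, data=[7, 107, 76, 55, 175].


min=7, max=175
(55-7)/(175-7) = 48/168 = 0.2857

0.2857


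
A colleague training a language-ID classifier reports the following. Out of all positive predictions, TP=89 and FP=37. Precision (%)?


Precision = TP/(TP+FP)
= 89/(89+37)
= 89/126 = 70.63%

70.63%


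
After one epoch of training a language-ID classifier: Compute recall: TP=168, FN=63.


Recall = TP/(TP+FN)
= 168/(168+63)
= 168/231 = 72.73%

72.73%


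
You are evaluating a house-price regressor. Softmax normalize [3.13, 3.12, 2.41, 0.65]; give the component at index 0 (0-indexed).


Exponentials: e^3.13=22.874, e^3.12=22.6464, e^2.41=11.134, e^0.65=1.9155
Sum = 58.5699
Softmax = [0.3905, 0.3867, 0.1901, 0.0327]
p[0] = 22.874/58.5699 = 0.3905

0.3905


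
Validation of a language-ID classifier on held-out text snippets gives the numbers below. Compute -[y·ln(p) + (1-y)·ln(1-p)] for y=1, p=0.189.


BCE = -[y·ln(p) + (1-y)·ln(1-p)]
= -1·ln(0.189) - 0
= -ln(0.189) = 1.666

1.666


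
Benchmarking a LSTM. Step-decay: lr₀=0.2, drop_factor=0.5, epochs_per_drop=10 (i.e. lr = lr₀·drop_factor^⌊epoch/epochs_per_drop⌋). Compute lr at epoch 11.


n_drops = ⌊11/10⌋ = 1
lr = 0.2·0.5^1 = 0.2·0.5 = 0.1

0.1


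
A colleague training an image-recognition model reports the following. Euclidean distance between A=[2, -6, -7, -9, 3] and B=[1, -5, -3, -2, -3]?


d = √((2-1)² + (-6+ 5)² + (-7+ 3)² + (-9+ 2)² + (3+ 3)²)
  = √(1 + 1 + 16 + 49 + 36)
  = √103 = 10.1489

10.1489


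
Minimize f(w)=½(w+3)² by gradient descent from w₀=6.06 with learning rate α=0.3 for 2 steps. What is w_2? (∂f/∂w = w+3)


step 1: grad = 6.06+3 = 9.06; w = 6.06 - 0.3·(9.06) = 3.342
step 2: grad = 3.342+3 = 6.342; w = 3.342 - 0.3·(6.342) = 1.4394

1.4394


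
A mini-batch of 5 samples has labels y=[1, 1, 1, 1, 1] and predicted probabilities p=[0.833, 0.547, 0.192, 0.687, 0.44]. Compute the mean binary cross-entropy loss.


L[0] = -ln(0.833) = 0.1827
L[1] = -ln(0.547) = 0.6033
L[2] = -ln(0.192) = 1.6503
L[3] = -ln(0.687) = 0.3754
L[4] = -ln(0.44) = 0.821
mean = (0.1827 + 0.6033 + 1.6503 + 0.3754 + 0.821)/5 = 0.7265

0.7265


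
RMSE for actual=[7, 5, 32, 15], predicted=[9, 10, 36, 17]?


MSE = 49/4 = 12.25
RMSE = √(49/4) = 3.5

3.5


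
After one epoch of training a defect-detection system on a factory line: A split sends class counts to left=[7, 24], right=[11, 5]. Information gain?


Parent = [18, 29], H_parent = 0.9601
H_left = 0.7706 (n=31), H_right = 0.896 (n=16)
H_children = (31/47)·0.7706 + (16/47)·0.896 = 0.8133
IG = 0.9601 - 0.8133 = 0.1468

0.1468


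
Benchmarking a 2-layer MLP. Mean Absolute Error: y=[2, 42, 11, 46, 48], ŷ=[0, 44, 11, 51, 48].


Absolute errors: |2-0|=2, |42-44|=2, |11-11|=0, |46-51|=5, |48-48|=0
Sum = 9
MAE = 9/5 = 9/5

9/5


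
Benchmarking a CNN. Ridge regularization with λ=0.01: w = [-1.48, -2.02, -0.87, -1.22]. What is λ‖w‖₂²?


‖w‖₂² = (-1.48)² + (-2.02)² + (-0.87)² + (-1.22)²
     = 2.1904 + 4.0804 + 0.7569 + 1.4884
     = 8.5161
λ·‖w‖₂² = 0.01·8.5161 = 0.085161

0.085161


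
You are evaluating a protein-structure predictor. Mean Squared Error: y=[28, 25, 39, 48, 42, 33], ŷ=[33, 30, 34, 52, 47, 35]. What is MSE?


Squared errors: (28-33)²=25, (25-30)²=25, (39-34)²=25, (48-52)²=16, (42-47)²=25, (33-35)²=4
Sum = 120
MSE = 120/6 = 20

20


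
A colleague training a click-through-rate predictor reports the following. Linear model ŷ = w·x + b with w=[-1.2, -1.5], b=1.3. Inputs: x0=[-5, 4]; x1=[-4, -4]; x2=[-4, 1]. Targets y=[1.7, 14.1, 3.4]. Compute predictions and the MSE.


ŷ0 = (-1.2)·(-5) + (-1.5)·(4) + 1.3 = 1.3
ŷ1 = (-1.2)·(-4) + (-1.5)·(-4) + 1.3 = 12.1
ŷ2 = (-1.2)·(-4) + (-1.5)·(1) + 1.3 = 4.6
errors² = [0.16, 4.0, 1.44]
MSE = 5.6000/3 = 1.8667

1.8667


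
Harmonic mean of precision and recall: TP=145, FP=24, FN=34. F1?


Precision = 145/169 = 0.858
Recall = 145/179 = 0.8101
F1 = 2·P·R/(P+R) = 2·TP/(2·TP+FP+FN) = 290/(290+24+34) = 290/348 = 0.8333

0.8333


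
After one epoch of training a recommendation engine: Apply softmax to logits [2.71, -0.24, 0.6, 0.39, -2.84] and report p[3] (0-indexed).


Exponentials: e^2.71=15.0293, e^-0.24=0.7866, e^0.6=1.8221, e^0.39=1.477, e^-2.84=0.0584
Sum = 19.1734
Softmax = [0.7839, 0.041, 0.095, 0.077, 0.003]
p[3] = 1.477/19.1734 = 0.077

0.077


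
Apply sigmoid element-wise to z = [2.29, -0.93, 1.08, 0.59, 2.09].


σ(2.29) = 1/(1+e^-2.29) = 0.908
σ(-0.93) = 1/(1+e^0.93) = 0.2829
σ(1.08) = 1/(1+e^-1.08) = 0.7465
σ(0.59) = 1/(1+e^-0.59) = 0.6434
σ(2.09) = 1/(1+e^-2.09) = 0.8899
result = [0.908, 0.2829, 0.7465, 0.6434, 0.8899]

[0.908, 0.2829, 0.7465, 0.6434, 0.8899]


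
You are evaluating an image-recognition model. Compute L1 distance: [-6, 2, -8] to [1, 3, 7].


d = |-6-1| + |2-3| + |-8-7|
  = 7 + 1 + 15
  = 23

23


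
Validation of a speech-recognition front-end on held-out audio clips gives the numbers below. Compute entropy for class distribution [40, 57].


Probabilities: [40/97, 57/97] ≈ [0.4124, 0.5876]
H = -((40/97)·log₂(40/97) + (57/97)·log₂(57/97))
  = 0.9777 bits

0.9777 bits


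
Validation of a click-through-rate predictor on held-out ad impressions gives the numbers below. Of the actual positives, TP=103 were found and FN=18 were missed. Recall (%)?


Recall = TP/(TP+FN)
= 103/(103+18)
= 103/121 = 85.12%

85.12%


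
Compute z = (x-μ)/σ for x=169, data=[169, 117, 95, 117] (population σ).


μ = 124.5, σ = 27.2167
z = (169 - 124.5)/27.2167 = 1.635

1.635


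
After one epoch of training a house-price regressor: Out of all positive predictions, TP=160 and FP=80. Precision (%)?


Precision = TP/(TP+FP)
= 160/(160+80)
= 160/240 = 66.67%

66.67%


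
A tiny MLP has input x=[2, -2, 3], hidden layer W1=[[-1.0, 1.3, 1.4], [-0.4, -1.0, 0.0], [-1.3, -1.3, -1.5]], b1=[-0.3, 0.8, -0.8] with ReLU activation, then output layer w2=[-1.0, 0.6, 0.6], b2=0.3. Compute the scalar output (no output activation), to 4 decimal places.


z1[0] = (-1.0)·(2) + (1.3)·(-2) + (1.4)·(3) - 0.3 = -0.7
z1[1] = (-0.4)·(2) + (-1.0)·(-2) + (0.0)·(3) + 0.8 = 2.0
z1[2] = (-1.3)·(2) + (-1.3)·(-2) + (-1.5)·(3) - 0.8 = -5.3
h = ReLU(z1) = [0.0, 2.0, 0.0]
output = (-1.0)·(0.0) + (0.6)·(2.0) + (0.6)·(0.0) + 0.3 = 1.5

1.5


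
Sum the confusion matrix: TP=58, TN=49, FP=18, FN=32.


Total = TP + TN + FP + FN
= 58 + 49 + 18 + 32
= 157
(Predicted positive: 76, predicted negative: 81)

157


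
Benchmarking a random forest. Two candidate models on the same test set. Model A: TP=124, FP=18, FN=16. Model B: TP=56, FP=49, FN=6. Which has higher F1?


Model A: P=124/142=0.8732, R=124/140=0.8857, F1=2PR/(P+R)=2TP/(2TP+FP+FN)=248/282=0.8794
Model B: P=56/105=0.5333, R=56/62=0.9032, F1=2PR/(P+R)=2TP/(2TP+FP+FN)=112/167=0.6707
0.8794 > 0.6707 → Model A

Model A


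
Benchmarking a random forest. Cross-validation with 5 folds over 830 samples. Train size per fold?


Fold size = 830/5 = 166
Training per fold = 830 - 166 = 664

664


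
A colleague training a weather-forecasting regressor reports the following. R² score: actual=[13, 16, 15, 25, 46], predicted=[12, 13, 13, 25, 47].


ȳ = 23
SS_res = Σ(y-ŷ)² = 15
SS_tot = Σ(y-ȳ)² = 746
R² = 1 - SS_res/SS_tot = 1 - 0.0201 = 0.9799

0.9799


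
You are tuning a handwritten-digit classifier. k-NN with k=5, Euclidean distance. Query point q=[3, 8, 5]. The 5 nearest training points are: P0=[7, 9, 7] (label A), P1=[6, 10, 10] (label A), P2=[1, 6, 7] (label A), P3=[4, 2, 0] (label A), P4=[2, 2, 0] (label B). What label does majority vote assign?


d(q,P0) = 4.5826  (label A)
d(q,P1) = 6.1644  (label A)
d(q,P2) = 3.4641  (label A)
d(q,P3) = 7.874  (label A)
d(q,P4) = 7.874  (label B)
Votes: A=4, B=1
Majority → A

A


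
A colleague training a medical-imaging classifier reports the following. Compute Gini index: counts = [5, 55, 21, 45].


Probabilities: [5/126, 55/126, 21/126, 45/126] ≈ [0.0397, 0.4365, 0.1667, 0.3571]
Σpᵢ² = (25 + 3025 + 441 + 2025)/126² = 5516/15876
Gini = 1 - Σpᵢ² = 1 - 5516/15876 = 0.6526

0.6526


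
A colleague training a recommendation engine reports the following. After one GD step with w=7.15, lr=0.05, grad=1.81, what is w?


w_new = w - α·∇
= 7.15 - 0.05·1.81
= 7.15 - 0.0905
= 7.0595

7.0595


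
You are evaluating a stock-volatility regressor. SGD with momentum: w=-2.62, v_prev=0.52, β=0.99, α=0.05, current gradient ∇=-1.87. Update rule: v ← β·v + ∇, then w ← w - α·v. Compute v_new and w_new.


v_new = 0.99·0.52 - 1.87 = 0.5148 - 1.87 = -1.3552
w_new = -2.62 - 0.05·-1.3552 = -2.62 + 0.06776 = -2.55224

v_new=-1.3552, w_new=-2.55224


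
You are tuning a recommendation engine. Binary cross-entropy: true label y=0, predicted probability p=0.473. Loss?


BCE = -[y·ln(p) + (1-y)·ln(1-p)]
= -0 - 1·ln(1-0.473)
= -ln(0.527) = 0.6406

0.6406


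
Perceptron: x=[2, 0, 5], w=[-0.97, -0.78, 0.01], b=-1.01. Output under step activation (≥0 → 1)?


z = (2)·(-0.97) + (0)·(-0.78) + (5)·(0.01) - 1.01
  = -2.9
step(z) = 0 (z<0)

0


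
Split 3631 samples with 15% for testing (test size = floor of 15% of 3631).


Test = ⌊3631·15/100⌋ = 544
Train = 3631 - 544 = 3087

Train: 3087, Test: 544


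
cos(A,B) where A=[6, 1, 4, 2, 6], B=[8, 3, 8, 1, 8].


A·B = 6·8 + 1·3 + 4·8 + 2·1 + 6·8 = 133
‖A‖ = √93 = 9.6437, ‖B‖ = √202 = 14.2127
cos = 133/(√93·√202) = 133/√18786 = 0.9704

0.9704


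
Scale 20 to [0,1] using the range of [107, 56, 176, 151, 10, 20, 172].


min=10, max=176
(20-10)/(176-10) = 10/166 = 0.0602

0.0602


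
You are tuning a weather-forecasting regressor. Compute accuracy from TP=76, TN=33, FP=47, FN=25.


Accuracy = (TP+TN)/(TP+TN+FP+FN)
= (76+33)/(181)
= 109/181 = 60.22%

60.22%


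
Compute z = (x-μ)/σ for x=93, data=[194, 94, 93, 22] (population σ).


μ = 100.75, σ = 61.2429
z = (93 - 100.75)/61.2429 = -0.1265

-0.1265


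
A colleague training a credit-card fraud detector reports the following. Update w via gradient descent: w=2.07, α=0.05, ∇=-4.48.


w_new = w - α·∇
= 2.07 - 0.05·-4.48
= 2.07 + 0.224
= 2.294

2.294


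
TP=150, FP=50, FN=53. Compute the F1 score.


Precision = 150/200 = 0.75
Recall = 150/203 = 0.7389
F1 = 2·P·R/(P+R) = 2·TP/(2·TP+FP+FN) = 300/(300+50+53) = 300/403 = 0.7444

0.7444


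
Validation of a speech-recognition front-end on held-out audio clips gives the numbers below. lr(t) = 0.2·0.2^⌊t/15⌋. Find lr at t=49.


n_drops = ⌊49/15⌋ = 3
lr = 0.2·0.2^3 = 0.2·0.008 = 0.0016

0.0016


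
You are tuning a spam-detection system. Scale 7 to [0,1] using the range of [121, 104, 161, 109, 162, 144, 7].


min=7, max=162
(7-7)/(162-7) = 0/155 = 0.0

0.0


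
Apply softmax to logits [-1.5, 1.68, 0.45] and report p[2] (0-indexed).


Exponentials: e^-1.5=0.2231, e^1.68=5.3656, e^0.45=1.5683
Sum = 7.157
Softmax = [0.0312, 0.7497, 0.2191]
p[2] = 1.5683/7.157 = 0.2191

0.2191


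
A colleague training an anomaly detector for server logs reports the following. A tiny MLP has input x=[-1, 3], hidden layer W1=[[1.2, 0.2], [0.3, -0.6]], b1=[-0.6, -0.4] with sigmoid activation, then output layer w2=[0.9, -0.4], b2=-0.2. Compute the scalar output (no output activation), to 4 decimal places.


z1[0] = (1.2)·(-1) + (0.2)·(3) - 0.6 = -1.2
z1[1] = (0.3)·(-1) + (-0.6)·(3) - 0.4 = -2.5
h = sigmoid(z1) = [0.2315, 0.0759]
output = (0.9)·(0.2315) + (-0.4)·(0.0759) - 0.2 = -0.022

-0.022


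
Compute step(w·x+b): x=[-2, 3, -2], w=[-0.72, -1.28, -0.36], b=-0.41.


z = (-2)·(-0.72) + (3)·(-1.28) + (-2)·(-0.36) - 0.41
  = -2.09
step(z) = 0 (z<0)

0


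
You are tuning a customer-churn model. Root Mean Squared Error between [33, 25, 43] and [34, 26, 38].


MSE = 27/3 = 9
RMSE = √(27/3) = 3.0

3.0


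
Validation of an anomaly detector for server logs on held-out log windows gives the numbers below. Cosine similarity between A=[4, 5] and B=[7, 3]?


A·B = 4·7 + 5·3 = 43
‖A‖ = √41 = 6.4031, ‖B‖ = √58 = 7.6158
cos = 43/(√41·√58) = 43/√2378 = 0.8818

0.8818


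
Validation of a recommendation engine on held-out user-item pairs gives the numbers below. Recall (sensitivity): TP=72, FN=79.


Recall = TP/(TP+FN)
= 72/(72+79)
= 72/151 = 47.68%

47.68%


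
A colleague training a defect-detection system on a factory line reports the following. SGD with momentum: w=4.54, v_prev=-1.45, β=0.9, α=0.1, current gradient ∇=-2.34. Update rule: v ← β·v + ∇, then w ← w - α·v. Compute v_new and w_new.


v_new = 0.9·-1.45 - 2.34 = -1.305 - 2.34 = -3.645
w_new = 4.54 - 0.1·-3.645 = 4.54 + 0.3645 = 4.9045

v_new=-3.645, w_new=4.9045


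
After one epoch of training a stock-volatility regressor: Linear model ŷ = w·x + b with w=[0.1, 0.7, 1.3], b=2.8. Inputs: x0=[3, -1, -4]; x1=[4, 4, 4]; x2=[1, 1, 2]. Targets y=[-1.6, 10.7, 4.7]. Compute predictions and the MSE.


ŷ0 = (0.1)·(3) + (0.7)·(-1) + (1.3)·(-4) + 2.8 = -2.8
ŷ1 = (0.1)·(4) + (0.7)·(4) + (1.3)·(4) + 2.8 = 11.2
ŷ2 = (0.1)·(1) + (0.7)·(1) + (1.3)·(2) + 2.8 = 6.2
errors² = [1.44, 0.25, 2.25]
MSE = 3.9400/3 = 1.3133

1.3133


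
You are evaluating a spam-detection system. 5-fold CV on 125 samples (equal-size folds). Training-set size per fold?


Fold size = 125/5 = 25
Training per fold = 125 - 25 = 100

100


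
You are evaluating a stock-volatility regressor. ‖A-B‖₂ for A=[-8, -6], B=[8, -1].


d = √((-8-8)² + (-6+ 1)²)
  = √(256 + 25)
  = √281 = 16.7631

16.7631


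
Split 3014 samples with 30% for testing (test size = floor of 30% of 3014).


Test = ⌊3014·30/100⌋ = 904
Train = 3014 - 904 = 2110

Train: 2110, Test: 904


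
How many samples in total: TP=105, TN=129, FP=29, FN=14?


Total = TP + TN + FP + FN
= 105 + 129 + 29 + 14
= 277
(Predicted positive: 134, predicted negative: 143)

277


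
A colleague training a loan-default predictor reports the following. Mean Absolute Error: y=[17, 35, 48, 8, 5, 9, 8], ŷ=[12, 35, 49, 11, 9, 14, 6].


Absolute errors: |17-12|=5, |35-35|=0, |48-49|=1, |8-11|=3, |5-9|=4, |9-14|=5, |8-6|=2
Sum = 20
MAE = 20/7 = 20/7

20/7


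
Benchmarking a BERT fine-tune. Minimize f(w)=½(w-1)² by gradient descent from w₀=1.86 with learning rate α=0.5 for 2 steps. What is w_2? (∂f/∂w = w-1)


step 1: grad = 1.86-1 = 0.86; w = 1.86 - 0.5·(0.86) = 1.43
step 2: grad = 1.43-1 = 0.43; w = 1.43 - 0.5·(0.43) = 1.215

1.215
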